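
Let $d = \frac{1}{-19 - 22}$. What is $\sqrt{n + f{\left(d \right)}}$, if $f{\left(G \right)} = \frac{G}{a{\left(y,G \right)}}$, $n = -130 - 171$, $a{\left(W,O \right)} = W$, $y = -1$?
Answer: $\frac{2 i \sqrt{126485}}{41} \approx 17.349 i$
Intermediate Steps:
$d = - \frac{1}{41}$ ($d = \frac{1}{-41} = - \frac{1}{41} \approx -0.02439$)
$n = -301$
$f{\left(G \right)} = - G$ ($f{\left(G \right)} = \frac{G}{-1} = G \left(-1\right) = - G$)
$\sqrt{n + f{\left(d \right)}} = \sqrt{-301 - - \frac{1}{41}} = \sqrt{-301 + \frac{1}{41}} = \sqrt{- \frac{12340}{41}} = \frac{2 i \sqrt{126485}}{41}$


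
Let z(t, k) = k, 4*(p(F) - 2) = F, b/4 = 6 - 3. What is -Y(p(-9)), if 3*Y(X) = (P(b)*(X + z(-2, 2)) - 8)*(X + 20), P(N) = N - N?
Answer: 158/3 ≈ 52.667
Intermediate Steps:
b = 12 (b = 4*(6 - 3) = 4*3 = 12)
p(F) = 2 + F/4
P(N) = 0
Y(X) = -160/3 - 8*X/3 (Y(X) = ((0*(X + 2) - 8)*(X + 20))/3 = ((0*(2 + X) - 8)*(20 + X))/3 = ((0 - 8)*(20 + X))/3 = (-8*(20 + X))/3 = (-160 - 8*X)/3 = -160/3 - 8*X/3)
-Y(p(-9)) = -(-160/3 - 8*(2 + (¼)*(-9))/3) = -(-160/3 - 8*(2 - 9/4)/3) = -(-160/3 - 8/3*(-¼)) = -(-160/3 + ⅔) = -1*(-158/3) = 158/3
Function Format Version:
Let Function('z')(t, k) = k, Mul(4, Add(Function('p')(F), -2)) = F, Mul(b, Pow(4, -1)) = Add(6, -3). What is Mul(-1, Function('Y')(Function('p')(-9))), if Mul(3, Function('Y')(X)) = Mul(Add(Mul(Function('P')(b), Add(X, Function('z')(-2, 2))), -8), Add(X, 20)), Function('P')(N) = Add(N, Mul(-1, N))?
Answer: Rational(158, 3) ≈ 52.667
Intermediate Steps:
b = 12 (b = Mul(4, Add(6, -3)) = Mul(4, 3) = 12)
Function('p')(F) = Add(2, Mul(Rational(1, 4), F))
Function('P')(N) = 0
Function('Y')(X) = Add(Rational(-160, 3), Mul(Rational(-8, 3), X)) (Function('Y')(X) = Mul(Rational(1, 3), Mul(Add(Mul(0, Add(X, 2)), -8), Add(X, 20))) = Mul(Rational(1, 3), Mul(Add(Mul(0, Add(2, X)), -8), Add(20, X))) = Mul(Rational(1, 3), Mul(Add(0, -8), Add(20, X))) = Mul(Rational(1, 3), Mul(-8, Add(20, X))) = Mul(Rational(1, 3), Add(-160, Mul(-8, X))) = Add(Rational(-160, 3), Mul(Rational(-8, 3), X)))
Mul(-1, Function('Y')(Function('p')(-9))) = Mul(-1, Add(Rational(-160, 3), Mul(Rational(-8, 3), Add(2, Mul(Rational(1, 4), -9))))) = Mul(-1, Add(Rational(-160, 3), Mul(Rational(-8, 3), Add(2, Rational(-9, 4))))) = Mul(-1, Add(Rational(-160, 3), Mul(Rational(-8, 3), Rational(-1, 4)))) = Mul(-1, Add(Rational(-160, 3), Rational(2, 3))) = Mul(-1, Rational(-158, 3)) = Rational(158, 3)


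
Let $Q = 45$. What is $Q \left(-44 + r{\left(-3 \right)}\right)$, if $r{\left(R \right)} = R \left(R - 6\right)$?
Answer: $-765$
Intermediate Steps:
$r{\left(R \right)} = R \left(-6 + R\right)$
$Q \left(-44 + r{\left(-3 \right)}\right) = 45 \left(-44 - 3 \left(-6 - 3\right)\right) = 45 \left(-44 - -27\right) = 45 \left(-44 + 27\right) = 45 \left(-17\right) = -765$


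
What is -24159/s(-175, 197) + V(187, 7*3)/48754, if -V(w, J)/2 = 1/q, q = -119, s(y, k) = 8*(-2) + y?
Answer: 70081949408/554064833 ≈ 126.49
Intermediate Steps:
s(y, k) = -16 + y
V(w, J) = 2/119 (V(w, J) = -2/(-119) = -2*(-1/119) = 2/119)
-24159/s(-175, 197) + V(187, 7*3)/48754 = -24159/(-16 - 175) + (2/119)/48754 = -24159/(-191) + (2/119)*(1/48754) = -24159*(-1/191) + 1/2900863 = 24159/191 + 1/2900863 = 70081949408/554064833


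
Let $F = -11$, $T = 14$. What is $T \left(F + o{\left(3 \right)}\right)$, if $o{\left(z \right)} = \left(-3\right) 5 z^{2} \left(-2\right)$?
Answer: $3626$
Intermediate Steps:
$o{\left(z \right)} = 30 z^{2}$ ($o{\left(z \right)} = - 15 z^{2} \left(-2\right) = 30 z^{2}$)
$T \left(F + o{\left(3 \right)}\right) = 14 \left(-11 + 30 \cdot 3^{2}\right) = 14 \left(-11 + 30 \cdot 9\right) = 14 \left(-11 + 270\right) = 14 \cdot 259 = 3626$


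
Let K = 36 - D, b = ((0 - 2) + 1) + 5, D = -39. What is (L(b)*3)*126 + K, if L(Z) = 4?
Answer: 1587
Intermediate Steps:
b = 4 (b = (-2 + 1) + 5 = -1 + 5 = 4)
K = 75 (K = 36 - 1*(-39) = 36 + 39 = 75)
(L(b)*3)*126 + K = (4*3)*126 + 75 = 12*126 + 75 = 1512 + 75 = 1587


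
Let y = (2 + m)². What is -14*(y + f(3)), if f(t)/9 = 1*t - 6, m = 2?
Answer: 154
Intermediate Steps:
y = 16 (y = (2 + 2)² = 4² = 16)
f(t) = -54 + 9*t (f(t) = 9*(1*t - 6) = 9*(t - 6) = 9*(-6 + t) = -54 + 9*t)
-14*(y + f(3)) = -14*(16 + (-54 + 9*3)) = -14*(16 + (-54 + 27)) = -14*(16 - 27) = -14*(-11) = 154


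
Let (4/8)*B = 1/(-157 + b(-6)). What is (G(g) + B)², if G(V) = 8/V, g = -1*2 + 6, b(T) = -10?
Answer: 110224/27889 ≈ 3.9522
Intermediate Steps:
g = 4 (g = -2 + 6 = 4)
B = -2/167 (B = 2/(-157 - 10) = 2/(-167) = 2*(-1/167) = -2/167 ≈ -0.011976)
(G(g) + B)² = (8/4 - 2/167)² = (8*(¼) - 2/167)² = (2 - 2/167)² = (332/167)² = 110224/27889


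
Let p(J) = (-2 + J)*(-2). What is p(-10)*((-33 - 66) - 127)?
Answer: -5424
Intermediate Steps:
p(J) = 4 - 2*J
p(-10)*((-33 - 66) - 127) = (4 - 2*(-10))*((-33 - 66) - 127) = (4 + 20)*(-99 - 127) = 24*(-226) = -5424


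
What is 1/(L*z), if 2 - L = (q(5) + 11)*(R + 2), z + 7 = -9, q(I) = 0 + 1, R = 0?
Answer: 1/352 ≈ 0.0028409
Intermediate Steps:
q(I) = 1
z = -16 (z = -7 - 9 = -16)
L = -22 (L = 2 - (1 + 11)*(0 + 2) = 2 - 12*2 = 2 - 1*24 = 2 - 24 = -22)
1/(L*z) = 1/(-22*(-16)) = 1/352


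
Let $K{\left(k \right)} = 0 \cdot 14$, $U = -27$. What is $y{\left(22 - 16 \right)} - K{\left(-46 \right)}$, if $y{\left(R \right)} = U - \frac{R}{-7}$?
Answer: $- \frac{183}{7} \approx -26.143$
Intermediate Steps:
$K{\left(k \right)} = 0$
$y{\left(R \right)} = -27 + \frac{R}{7}$ ($y{\left(R \right)} = -27 - \frac{R}{-7} = -27 - R \left(- \frac{1}{7}\right) = -27 - - \frac{R}{7} = -27 + \frac{R}{7}$)
$y{\left(22 - 16 \right)} - K{\left(-46 \right)} = \left(-27 + \frac{22 - 16}{7}\right) - 0 = \left(-27 + \frac{1}{7} \cdot 6\right) + 0 = \left(-27 + \frac{6}{7}\right) + 0 = - \frac{183}{7} + 0 = - \frac{183}{7}$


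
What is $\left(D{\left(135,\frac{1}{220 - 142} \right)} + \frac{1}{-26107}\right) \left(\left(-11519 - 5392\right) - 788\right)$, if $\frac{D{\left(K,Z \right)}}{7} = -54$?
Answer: $\frac{174661643453}{26107} \approx 6.6902 \cdot 10^{6}$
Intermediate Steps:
$D{\left(K,Z \right)} = -378$ ($D{\left(K,Z \right)} = 7 \left(-54\right) = -378$)
$\left(D{\left(135,\frac{1}{220 - 142} \right)} + \frac{1}{-26107}\right) \left(\left(-11519 - 5392\right) - 788\right) = \left(-378 + \frac{1}{-26107}\right) \left(\left(-11519 - 5392\right) - 788\right) = \left(-378 - \frac{1}{26107}\right) \left(\left(-11519 - 5392\right) - 788\right) = - \frac{9868447 \left(-16911 - 788\right)}{26107} = \left(- \frac{9868447}{26107}\right) \left(-17699\right) = \frac{174661643453}{26107}$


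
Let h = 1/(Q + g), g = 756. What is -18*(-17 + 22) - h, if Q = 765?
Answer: -136891/1521 ≈ -90.001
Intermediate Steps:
h = 1/1521 (h = 1/(765 + 756) = 1/1521 ≈ 0.00065746)
-18*(-17 + 22) - h = -18*(-17 + 22) - 1*1/1521 = -18*5 - 1/1521 = -90 - 1/1521 = -136891/1521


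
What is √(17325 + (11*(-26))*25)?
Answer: 5*√407 ≈ 100.87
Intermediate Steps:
√(17325 + (11*(-26))*25) = √(17325 - 286*25) = √(17325 - 7150) = √10175 = 5*√407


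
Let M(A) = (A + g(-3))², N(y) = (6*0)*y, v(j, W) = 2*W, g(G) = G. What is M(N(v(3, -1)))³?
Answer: 729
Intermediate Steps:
N(y) = 0 (N(y) = 0*y = 0)
M(A) = (-3 + A)² (M(A) = (A - 3)² = (-3 + A)²)
M(N(v(3, -1)))³ = ((-3 + 0)²)³ = ((-3)²)³ = 9³ = 729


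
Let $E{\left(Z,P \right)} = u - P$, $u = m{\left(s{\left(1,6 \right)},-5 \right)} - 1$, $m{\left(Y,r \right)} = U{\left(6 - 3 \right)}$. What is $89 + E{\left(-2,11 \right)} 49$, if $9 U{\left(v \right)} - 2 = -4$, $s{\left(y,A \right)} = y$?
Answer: $- \frac{4589}{9} \approx -509.89$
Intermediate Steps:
$U{\left(v \right)} = - \frac{2}{9}$ ($U{\left(v \right)} = \frac{2}{9} + \frac{1}{9} \left(-4\right) = \frac{2}{9} - \frac{4}{9} = - \frac{2}{9}$)
$m{\left(Y,r \right)} = - \frac{2}{9}$
$u = - \frac{11}{9}$ ($u = - \frac{2}{9} - 1 = - \frac{11}{9} \approx -1.2222$)
$E{\left(Z,P \right)} = - \frac{11}{9} - P$
$89 + E{\left(-2,11 \right)} 49 = 89 + \left(- \frac{11}{9} - 11\right) 49 = 89 - \frac{5390}{9} = - \frac{4589}{9}$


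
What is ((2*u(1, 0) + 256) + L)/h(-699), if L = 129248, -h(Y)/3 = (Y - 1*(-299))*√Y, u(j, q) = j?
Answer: -64753*I*√699/419400 ≈ -4.082*I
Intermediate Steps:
h(Y) = -3*√Y*(299 + Y) (h(Y) = -3*(Y - 1*(-299))*√Y = -3*(Y + 299)*√Y = -3*(299 + Y)*√Y = -3*√Y*(299 + Y))
((2*u(1, 0) + 256) + L)/h(-699) = ((2*1 + 256) + 129248)/((3*√(-699)*(-299 - 1*(-699)))) = ((2 + 256) + 129248)/((3*(I*√699)*(-299 + 699))) = (258 + 129248)/((3*(I*√699)*400)) = 129506/((1200*I*√699)) = 129506*(-I*√699/838800) = -64753*I*√699/419400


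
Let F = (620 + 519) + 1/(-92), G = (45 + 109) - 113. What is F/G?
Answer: 104787/3772 ≈ 27.780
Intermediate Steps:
G = 41 (G = 154 - 113 = 41)
F = 104787/92 (F = 1139 - 1/92 = 104787/92 ≈ 1139.0)
F/G = (104787/92)/41 = (104787/92)*(1/41) = 104787/3772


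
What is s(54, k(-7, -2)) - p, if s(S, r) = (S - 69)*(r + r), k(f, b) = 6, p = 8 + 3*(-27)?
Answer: -107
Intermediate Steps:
p = -73 (p = 8 - 81 = -73)
s(S, r) = 2*r*(-69 + S) (s(S, r) = (-69 + S)*(2*r) = 2*r*(-69 + S))
s(54, k(-7, -2)) - p = 2*6*(-69 + 54) - 1*(-73) = 2*6*(-15) + 73 = -180 + 73 = -107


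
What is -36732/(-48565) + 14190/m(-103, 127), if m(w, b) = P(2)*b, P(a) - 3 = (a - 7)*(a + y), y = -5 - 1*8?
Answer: 479852631/178864895 ≈ 2.6828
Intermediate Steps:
y = -13 (y = -5 - 8 = -13)
P(a) = 3 + (-13 + a)*(-7 + a) (P(a) = 3 + (a - 7)*(a - 13) = 3 + (-7 + a)*(-13 + a) = 3 + (-13 + a)*(-7 + a))
m(w, b) = 58*b (m(w, b) = (94 + 2² - 20*2)*b = (94 + 4 - 40)*b = 58*b)
-36732/(-48565) + 14190/m(-103, 127) = -36732/(-48565) + 14190/((58*127)) = -36732*(-1/48565) + 14190/7366 = 36732/48565 + 14190*(1/7366) = 36732/48565 + 7095/3683 = 479852631/178864895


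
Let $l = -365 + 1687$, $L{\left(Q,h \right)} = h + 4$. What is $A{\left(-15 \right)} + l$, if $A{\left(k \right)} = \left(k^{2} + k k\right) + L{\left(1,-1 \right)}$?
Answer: $1775$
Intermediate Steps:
$L{\left(Q,h \right)} = 4 + h$
$A{\left(k \right)} = 3 + 2 k^{2}$ ($A{\left(k \right)} = \left(k^{2} + k k\right) + \left(4 - 1\right) = \left(k^{2} + k^{2}\right) + 3 = 2 k^{2} + 3 = 3 + 2 k^{2}$)
$l = 1322$
$A{\left(-15 \right)} + l = \left(3 + 2 \left(-15\right)^{2}\right) + 1322 = \left(3 + 2 \cdot 225\right) + 1322 = \left(3 + 450\right) + 1322 = 453 + 1322 = 1775$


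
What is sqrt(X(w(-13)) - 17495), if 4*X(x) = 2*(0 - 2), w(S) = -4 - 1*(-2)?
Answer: 54*I*sqrt(6) ≈ 132.27*I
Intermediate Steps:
w(S) = -2 (w(S) = -4 + 2 = -2)
X(x) = -1 (X(x) = (2*(0 - 2))/4 = (2*(-2))/4 = (1/4)*(-4) = -1)
sqrt(X(w(-13)) - 17495) = sqrt(-1 - 17495) = sqrt(-17496) = 54*I*sqrt(6)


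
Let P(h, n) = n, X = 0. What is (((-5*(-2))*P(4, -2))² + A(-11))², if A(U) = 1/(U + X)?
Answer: 19351201/121 ≈ 1.5993e+5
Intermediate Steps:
A(U) = 1/U (A(U) = 1/(U + 0) = 1/U)
(((-5*(-2))*P(4, -2))² + A(-11))² = ((-5*(-2)*(-2))² + 1/(-11))² = ((10*(-2))² - 1/11)² = ((-20)² - 1/11)² = (400 - 1/11)² = (4399/11)² = 19351201/121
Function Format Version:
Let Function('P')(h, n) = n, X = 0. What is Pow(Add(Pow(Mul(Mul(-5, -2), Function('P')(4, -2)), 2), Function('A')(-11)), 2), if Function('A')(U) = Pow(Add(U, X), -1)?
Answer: Rational(19351201, 121) ≈ 1.5993e+5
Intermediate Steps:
Function('A')(U) = Pow(U, -1) (Function('A')(U) = Pow(Add(U, 0), -1) = Pow(U, -1))
Pow(Add(Pow(Mul(Mul(-5, -2), Function('P')(4, -2)), 2), Function('A')(-11)), 2) = Pow(Add(Pow(Mul(Mul(-5, -2), -2), 2), Pow(-11, -1)), 2) = Pow(Add(Pow(Mul(10, -2), 2), Rational(-1, 11)), 2) = Pow(Add(Pow(-20, 2), Rational(-1, 11)), 2) = Pow(Add(400, Rational(-1, 11)), 2) = Pow(Rational(4399, 11), 2) = Rational(19351201, 121)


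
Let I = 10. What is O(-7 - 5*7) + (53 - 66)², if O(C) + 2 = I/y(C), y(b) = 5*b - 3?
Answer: 35561/213 ≈ 166.95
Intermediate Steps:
y(b) = -3 + 5*b
O(C) = -2 + 10/(-3 + 5*C)
O(-7 - 5*7) + (53 - 66)² = 2*(8 - 5*(-7 - 5*7))/(-3 + 5*(-7 - 5*7)) + (53 - 66)² = 2*(8 - 5*(-7 - 35))/(-3 + 5*(-7 - 35)) + (-13)² = 2*(8 - 5*(-42))/(-3 + 5*(-42)) + 169 = 2*(8 + 210)/(-3 - 210) + 169 = 2*218/(-213) + 169 = 2*(-1/213)*218 + 169 = -436/213 + 169 = 35561/213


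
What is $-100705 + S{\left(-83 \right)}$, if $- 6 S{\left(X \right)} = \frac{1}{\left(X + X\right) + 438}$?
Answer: $- \frac{164350561}{1632} \approx -1.0071 \cdot 10^{5}$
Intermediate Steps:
$S{\left(X \right)} = - \frac{1}{6 \left(438 + 2 X\right)}$ ($S{\left(X \right)} = - \frac{1}{6 \left(\left(X + X\right) + 438\right)} = - \frac{1}{6 \left(2 X + 438\right)} = - \frac{1}{6 \left(438 + 2 X\right)}$)
$-100705 + S{\left(-83 \right)} = -100705 - \frac{1}{2628 + 12 \left(-83\right)} = -100705 - \frac{1}{2628 - 996} = -100705 - \frac{1}{1632} = - \frac{164350561}{1632}$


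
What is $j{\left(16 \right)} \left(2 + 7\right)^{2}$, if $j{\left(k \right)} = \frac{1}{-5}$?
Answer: $- \frac{81}{5} \approx -16.2$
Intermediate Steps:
$j{\left(k \right)} = - \frac{1}{5}$
$j{\left(16 \right)} \left(2 + 7\right)^{2} = - \frac{\left(2 + 7\right)^{2}}{5} = - \frac{9^{2}}{5} = \left(- \frac{1}{5}\right) 81 = - \frac{81}{5}$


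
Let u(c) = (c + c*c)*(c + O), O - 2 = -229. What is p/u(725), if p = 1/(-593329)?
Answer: -1/155524762136700 ≈ -6.4298e-15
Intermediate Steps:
O = -227 (O = 2 - 229 = -227)
p = -1/593329 ≈ -1.6854e-6
u(c) = (-227 + c)*(c + c²) (u(c) = (c + c*c)*(c - 227) = (c + c²)*(-227 + c) = (-227 + c)*(c + c²))
p/u(725) = -1/(725*(-227 + 725² - 226*725))/593329 = -1/(725*(-227 + 525625 - 163850))/593329 = -1/(593329*(725*361548)) = -1/593329/262122300 = -1/593329*1/262122300 = -1/155524762136700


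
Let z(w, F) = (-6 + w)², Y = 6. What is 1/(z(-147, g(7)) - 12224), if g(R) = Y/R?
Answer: 1/11185 ≈ 8.9405e-5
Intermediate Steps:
g(R) = 6/R
1/(z(-147, g(7)) - 12224) = 1/((-6 - 147)² - 12224) = 1/((-153)² - 12224) = 1/(23409 - 12224) = 1/11185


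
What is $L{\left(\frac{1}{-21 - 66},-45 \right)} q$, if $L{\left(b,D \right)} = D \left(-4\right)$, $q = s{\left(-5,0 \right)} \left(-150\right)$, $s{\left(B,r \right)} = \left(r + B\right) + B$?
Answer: $270000$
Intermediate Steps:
$s{\left(B,r \right)} = r + 2 B$ ($s{\left(B,r \right)} = \left(B + r\right) + B = r + 2 B$)
$q = 1500$ ($q = \left(0 + 2 \left(-5\right)\right) \left(-150\right) = \left(0 - 10\right) \left(-150\right) = \left(-10\right) \left(-150\right) = 1500$)
$L{\left(b,D \right)} = - 4 D$
$L{\left(\frac{1}{-21 - 66},-45 \right)} q = \left(-4\right) \left(-45\right) 1500 = 180 \cdot 1500 = 270000$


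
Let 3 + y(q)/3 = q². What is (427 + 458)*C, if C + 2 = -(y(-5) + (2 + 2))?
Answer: -63720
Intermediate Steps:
y(q) = -9 + 3*q²
C = -72 (C = -2 - ((-9 + 3*(-5)²) + (2 + 2)) = -2 - ((-9 + 3*25) + 4) = -2 - ((-9 + 75) + 4) = -2 - (66 + 4) = -2 - 1*70 = -2 - 70 = -72)
(427 + 458)*C = (427 + 458)*(-72) = 885*(-72) = -63720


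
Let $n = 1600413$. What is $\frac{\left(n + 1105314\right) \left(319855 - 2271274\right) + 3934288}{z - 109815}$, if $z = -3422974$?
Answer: $\frac{5280003142325}{3532789} \approx 1.4946 \cdot 10^{6}$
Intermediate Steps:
$\frac{\left(n + 1105314\right) \left(319855 - 2271274\right) + 3934288}{z - 109815} = \frac{\left(1600413 + 1105314\right) \left(319855 - 2271274\right) + 3934288}{-3422974 - 109815} = \frac{2705727 \left(-1951419\right) + 3934288}{-3532789} = \left(-5280007076613 + 3934288\right) \left(- \frac{1}{3532789}\right) = \left(-5280003142325\right) \left(- \frac{1}{3532789}\right) = \frac{5280003142325}{3532789}$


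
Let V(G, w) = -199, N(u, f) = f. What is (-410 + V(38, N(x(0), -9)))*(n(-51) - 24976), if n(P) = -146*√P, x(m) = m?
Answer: 15210384 + 88914*I*√51 ≈ 1.521e+7 + 6.3497e+5*I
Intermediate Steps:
(-410 + V(38, N(x(0), -9)))*(n(-51) - 24976) = (-410 - 199)*(-146*I*√51 - 24976) = -609*(-146*I*√51 - 24976) = -609*(-24976 - 146*I*√51) = 15210384 + 88914*I*√51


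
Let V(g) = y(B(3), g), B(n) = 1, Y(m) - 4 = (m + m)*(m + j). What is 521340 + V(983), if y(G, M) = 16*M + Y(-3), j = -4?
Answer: 537114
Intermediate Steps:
Y(m) = 4 + 2*m*(-4 + m) (Y(m) = 4 + (m + m)*(m - 4) = 4 + (2*m)*(-4 + m) = 4 + 2*m*(-4 + m))
y(G, M) = 46 + 16*M (y(G, M) = 16*M + (4 - 8*(-3) + 2*(-3)**2) = 16*M + (4 + 24 + 2*9) = 16*M + (4 + 24 + 18) = 16*M + 46 = 46 + 16*M)
V(g) = 46 + 16*g
521340 + V(983) = 521340 + (46 + 16*983) = 521340 + (46 + 15728) = 521340 + 15774 = 537114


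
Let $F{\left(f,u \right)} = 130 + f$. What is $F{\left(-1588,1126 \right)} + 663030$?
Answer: $661572$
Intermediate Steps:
$F{\left(-1588,1126 \right)} + 663030 = \left(130 - 1588\right) + 663030 = -1458 + 663030 = 661572$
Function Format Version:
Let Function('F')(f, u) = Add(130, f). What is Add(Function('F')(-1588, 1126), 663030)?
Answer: 661572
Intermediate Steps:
Add(Function('F')(-1588, 1126), 663030) = Add(Add(130, -1588), 663030) = Add(-1458, 663030) = 661572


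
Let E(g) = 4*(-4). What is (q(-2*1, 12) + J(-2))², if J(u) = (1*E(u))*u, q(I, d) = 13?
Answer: 2025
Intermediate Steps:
E(g) = -16
J(u) = -16*u (J(u) = (1*(-16))*u = -16*u)
(q(-2*1, 12) + J(-2))² = (13 - 16*(-2))² = (13 + 32)² = 45² = 2025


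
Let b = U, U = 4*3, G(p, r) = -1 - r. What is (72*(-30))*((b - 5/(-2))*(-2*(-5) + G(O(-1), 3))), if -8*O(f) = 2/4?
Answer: -187920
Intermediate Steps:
O(f) = -1/16 (O(f) = -1/(4*4) = -⅛*½ = -1/16)
U = 12
b = 12
(72*(-30))*((b - 5/(-2))*(-2*(-5) + G(O(-1), 3))) = (72*(-30))*((12 - 5/(-2))*(-2*(-5) + (-1 - 1*3))) = -2160*(12 - 5*(-½))*(10 + (-1 - 3)) = -2160*(12 + 5/2)*(10 - 4) = -31320*6 = -2160*87 = -187920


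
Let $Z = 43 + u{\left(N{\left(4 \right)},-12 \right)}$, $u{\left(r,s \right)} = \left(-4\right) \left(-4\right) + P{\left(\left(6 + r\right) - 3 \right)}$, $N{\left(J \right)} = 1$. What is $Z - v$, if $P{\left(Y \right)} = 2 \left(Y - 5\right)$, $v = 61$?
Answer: $-4$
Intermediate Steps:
$P{\left(Y \right)} = -10 + 2 Y$ ($P{\left(Y \right)} = 2 \left(-5 + Y\right) = -10 + 2 Y$)
$u{\left(r,s \right)} = 12 + 2 r$ ($u{\left(r,s \right)} = \left(-4\right) \left(-4\right) + \left(-10 + 2 \left(\left(6 + r\right) - 3\right)\right) = 16 + \left(-10 + 2 \left(3 + r\right)\right) = 16 + \left(-10 + \left(6 + 2 r\right)\right) = 16 + \left(-4 + 2 r\right) = 12 + 2 r$)
$Z = 57$ ($Z = 43 + \left(12 + 2 \cdot 1\right) = 43 + \left(12 + 2\right) = 43 + 14 = 57$)
$Z - v = 57 - 61 = -4$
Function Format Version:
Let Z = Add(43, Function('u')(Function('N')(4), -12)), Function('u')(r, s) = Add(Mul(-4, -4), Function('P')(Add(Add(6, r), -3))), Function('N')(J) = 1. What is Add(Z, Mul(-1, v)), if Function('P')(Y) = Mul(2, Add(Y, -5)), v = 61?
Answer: -4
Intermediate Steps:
Function('P')(Y) = Add(-10, Mul(2, Y)) (Function('P')(Y) = Mul(2, Add(-5, Y)) = Add(-10, Mul(2, Y)))
Function('u')(r, s) = Add(12, Mul(2, r)) (Function('u')(r, s) = Add(Mul(-4, -4), Add(-10, Mul(2, Add(Add(6, r), -3)))) = Add(16, Add(-10, Mul(2, Add(3, r)))) = Add(16, Add(-10, Add(6, Mul(2, r)))) = Add(16, Add(-4, Mul(2, r))) = Add(12, Mul(2, r)))
Z = 57 (Z = Add(43, Add(12, Mul(2, 1))) = Add(43, Add(12, 2)) = Add(43, 14) = 57)
Add(Z, Mul(-1, v)) = Add(57, Mul(-1, 61)) = Add(57, -61) = -4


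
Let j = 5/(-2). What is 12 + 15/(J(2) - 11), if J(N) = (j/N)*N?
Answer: 98/9 ≈ 10.889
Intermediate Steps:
j = -5/2 (j = 5*(-½) = -5/2 ≈ -2.5000)
J(N) = -5/2 (J(N) = (-5/(2*N))*N = -5/2)
12 + 15/(J(2) - 11) = 12 + 15/(-5/2 - 11) = 12 + 15/(-27/2) = 12 + 15*(-2/27) = 12 - 10/9 = 98/9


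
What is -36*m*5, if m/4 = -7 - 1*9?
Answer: 11520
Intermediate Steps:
m = -64 (m = 4*(-7 - 1*9) = 4*(-7 - 9) = 4*(-16) = -64)
-36*m*5 = -36*(-64)*5 = 2304*5 = 11520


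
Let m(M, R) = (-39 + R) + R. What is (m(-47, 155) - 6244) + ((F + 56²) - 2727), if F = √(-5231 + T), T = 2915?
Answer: -5564 + 2*I*√579 ≈ -5564.0 + 48.125*I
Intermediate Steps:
m(M, R) = -39 + 2*R
F = 2*I*√579 (F = √(-5231 + 2915) = √(-2316) = 2*I*√579 ≈ 48.125*I)
(m(-47, 155) - 6244) + ((F + 56²) - 2727) = ((-39 + 2*155) - 6244) + ((2*I*√579 + 56²) - 2727) = ((-39 + 310) - 6244) + ((2*I*√579 + 3136) - 2727) = (271 - 6244) + ((3136 + 2*I*√579) - 2727) = -5973 + (409 + 2*I*√579) = -5564 + 2*I*√579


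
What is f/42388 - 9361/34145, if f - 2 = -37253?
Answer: -1668729463/1447338260 ≈ -1.1530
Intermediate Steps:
f = -37251 (f = 2 - 37253 = -37251)
f/42388 - 9361/34145 = -37251/42388 - 9361/34145 = -1668729463/1447338260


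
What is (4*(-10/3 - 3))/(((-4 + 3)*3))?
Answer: 76/9 ≈ 8.4444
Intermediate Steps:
(4*(-10/3 - 3))/(((-4 + 3)*3)) = (4*(-10*⅓ - 3))/((-1*3)) = (4*(-10/3 - 3))/(-3) = (4*(-19/3))*(-⅓) = -76/3*(-⅓) = 76/9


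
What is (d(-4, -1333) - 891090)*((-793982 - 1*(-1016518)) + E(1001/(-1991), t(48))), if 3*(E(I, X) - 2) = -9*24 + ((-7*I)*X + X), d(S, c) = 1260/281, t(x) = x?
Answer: -10085770084813020/50861 ≈ -1.9830e+11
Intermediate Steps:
d(S, c) = 1260/281 (d(S, c) = 1260*(1/281) = 1260/281)
E(I, X) = -70 + X/3 - 7*I*X/3 (E(I, X) = 2 + (-9*24 + ((-7*I)*X + X))/3 = 2 + (-216 + (-7*I*X + X))/3 = 2 + (-216 + (X - 7*I*X))/3 = 2 + (-216 + X - 7*I*X)/3 = 2 + (-72 + X/3 - 7*I*X/3) = -70 + X/3 - 7*I*X/3)
(d(-4, -1333) - 891090)*((-793982 - 1*(-1016518)) + E(1001/(-1991), t(48))) = (1260/281 - 891090)*((-793982 - 1*(-1016518)) + (-70 + (1/3)*48 - 7/3*1001/(-1991)*48)) = -250395030*((-793982 + 1016518) + (-70 + 16 - 7/3*1001*(-1/1991)*48))/281 = -250395030*(222536 + (-70 + 16 - 7/3*(-91/181)*48))/281 = -250395030*(222536 + (-70 + 16 + 10192/181))/281 = -250395030*(222536 + 418/181)/281 = -250395030/281*40279434/181 = -10085770084813020/50861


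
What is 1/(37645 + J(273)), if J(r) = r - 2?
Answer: 1/37916 ≈ 2.6374e-5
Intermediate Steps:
J(r) = -2 + r
1/(37645 + J(273)) = 1/(37645 + (-2 + 273)) = 1/(37645 + 271) = 1/37916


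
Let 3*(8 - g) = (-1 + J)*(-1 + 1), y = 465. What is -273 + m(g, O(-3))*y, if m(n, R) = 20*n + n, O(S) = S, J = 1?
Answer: 77847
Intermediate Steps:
g = 8 (g = 8 - (-1 + 1)*(-1 + 1)/3 = 8 - 0*0 = 8 - 1/3*0 = 8 + 0 = 8)
m(n, R) = 21*n
-273 + m(g, O(-3))*y = -273 + (21*8)*465 = -273 + 168*465 = -273 + 78120 = 77847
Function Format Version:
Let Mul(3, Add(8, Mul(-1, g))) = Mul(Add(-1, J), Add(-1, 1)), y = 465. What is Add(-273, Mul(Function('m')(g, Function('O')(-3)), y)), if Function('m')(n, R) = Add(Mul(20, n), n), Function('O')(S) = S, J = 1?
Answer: 77847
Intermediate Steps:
g = 8 (g = Add(8, Mul(Rational(-1, 3), Mul(Add(-1, 1), Add(-1, 1)))) = Add(8, Mul(Rational(-1, 3), Mul(0, 0))) = Add(8, Mul(Rational(-1, 3), 0)) = Add(8, 0) = 8)
Function('m')(n, R) = Mul(21, n)
Add(-273, Mul(Function('m')(g, Function('O')(-3)), y)) = Add(-273, Mul(Mul(21, 8), 465)) = Add(-273, Mul(168, 465)) = Add(-273, 78120) = 77847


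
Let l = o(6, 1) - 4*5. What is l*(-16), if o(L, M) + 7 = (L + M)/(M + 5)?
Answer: 1240/3 ≈ 413.33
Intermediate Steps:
o(L, M) = -7 + (L + M)/(5 + M) (o(L, M) = -7 + (L + M)/(M + 5) = -7 + (L + M)/(5 + M))
l = -155/6 (l = (-35 + 6 - 6*1)/(5 + 1) - 4*5 = (-35 + 6 - 6)/6 - 20 = (⅙)*(-35) - 20 = -35/6 - 20 = -155/6 ≈ -25.833)
l*(-16) = -155/6*(-16) = 1240/3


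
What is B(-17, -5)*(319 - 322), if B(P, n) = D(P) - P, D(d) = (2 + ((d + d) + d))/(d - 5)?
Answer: -1269/22 ≈ -57.682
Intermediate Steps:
D(d) = (2 + 3*d)/(-5 + d) (D(d) = (2 + (2*d + d))/(-5 + d) = (2 + 3*d)/(-5 + d))
B(P, n) = -P + (2 + 3*P)/(-5 + P) (B(P, n) = (2 + 3*P)/(-5 + P) - P = -P + (2 + 3*P)/(-5 + P))
B(-17, -5)*(319 - 322) = ((2 - 1*(-17)**2 + 8*(-17))/(-5 - 17))*(319 - 322) = ((2 - 1*289 - 136)/(-22))*(-3) = -(2 - 289 - 136)/22*(-3) = -1/22*(-423)*(-3) = (423/22)*(-3) = -1269/22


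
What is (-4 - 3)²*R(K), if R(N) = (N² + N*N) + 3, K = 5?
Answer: 2597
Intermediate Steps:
R(N) = 3 + 2*N² (R(N) = (N² + N²) + 3 = 2*N² + 3 = 3 + 2*N²)
(-4 - 3)²*R(K) = (-4 - 3)²*(3 + 2*5²) = (-7)²*(3 + 2*25) = 49*(3 + 50) = 49*53 = 2597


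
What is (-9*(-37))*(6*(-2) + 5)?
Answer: -2331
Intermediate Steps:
(-9*(-37))*(6*(-2) + 5) = 333*(-12 + 5) = 333*(-7) = -2331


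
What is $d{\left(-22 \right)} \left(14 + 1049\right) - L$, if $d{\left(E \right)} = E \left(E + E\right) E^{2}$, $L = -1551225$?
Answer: $499579481$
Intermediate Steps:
$d{\left(E \right)} = 2 E^{4}$ ($d{\left(E \right)} = E 2 E E^{2} = 2 E^{2} E^{2} = 2 E^{4}$)
$d{\left(-22 \right)} \left(14 + 1049\right) - L = 2 \left(-22\right)^{4} \left(14 + 1049\right) - -1551225 = 2 \cdot 234256 \cdot 1063 + 1551225 = 468512 \cdot 1063 + 1551225 = 498028256 + 1551225 = 499579481$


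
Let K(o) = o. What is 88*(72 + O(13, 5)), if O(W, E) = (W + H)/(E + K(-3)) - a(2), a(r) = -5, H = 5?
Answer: 7568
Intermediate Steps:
O(W, E) = 5 + (5 + W)/(-3 + E) (O(W, E) = (W + 5)/(E - 3) - 1*(-5) = (5 + W)/(-3 + E) + 5 = 5 + (5 + W)/(-3 + E))
88*(72 + O(13, 5)) = 88*(72 + (-10 + 13 + 5*5)/(-3 + 5)) = 88*(72 + (-10 + 13 + 25)/2) = 88*(72 + (1/2)*28) = 88*(72 + 14) = 88*86 = 7568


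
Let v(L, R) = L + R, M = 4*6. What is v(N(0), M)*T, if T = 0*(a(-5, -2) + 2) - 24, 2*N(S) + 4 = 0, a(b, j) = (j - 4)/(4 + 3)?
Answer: -528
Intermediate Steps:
M = 24
a(b, j) = -4/7 + j/7 (a(b, j) = (-4 + j)/7 = (-4 + j)*(1/7) = -4/7 + j/7)
N(S) = -2 (N(S) = -2 + (1/2)*0 = -2 + 0 = -2)
T = -24 (T = 0*((-4/7 + (1/7)*(-2)) + 2) - 24 = 0*((-4/7 - 2/7) + 2) - 24 = 0*(-6/7 + 2) - 24 = 0*(8/7) - 24 = 0 - 24 = -24)
v(N(0), M)*T = (-2 + 24)*(-24) = 22*(-24) = -528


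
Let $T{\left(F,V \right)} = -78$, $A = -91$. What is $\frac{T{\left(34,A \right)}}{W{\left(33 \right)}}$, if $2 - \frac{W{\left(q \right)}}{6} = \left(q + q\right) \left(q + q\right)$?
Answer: $\frac{13}{4354} \approx 0.0029858$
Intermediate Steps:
$W{\left(q \right)} = 12 - 24 q^{2}$ ($W{\left(q \right)} = 12 - 6 \left(q + q\right) \left(q + q\right) = 12 - 6 \cdot 2 q 2 q = 12 - 6 \cdot 4 q^{2} = 12 - 24 q^{2}$)
$\frac{T{\left(34,A \right)}}{W{\left(33 \right)}} = - \frac{78}{12 - 24 \cdot 33^{2}} = - \frac{78}{12 - 26136} = - \frac{78}{-26124} = \left(-78\right) \left(- \frac{1}{26124}\right) = \frac{13}{4354}$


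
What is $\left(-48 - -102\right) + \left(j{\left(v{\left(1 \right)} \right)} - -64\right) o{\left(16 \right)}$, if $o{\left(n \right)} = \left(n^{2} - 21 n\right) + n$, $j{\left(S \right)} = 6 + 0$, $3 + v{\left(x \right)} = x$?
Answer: $-4426$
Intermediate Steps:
$v{\left(x \right)} = -3 + x$
$j{\left(S \right)} = 6$
$o{\left(n \right)} = n^{2} - 20 n$
$\left(-48 - -102\right) + \left(j{\left(v{\left(1 \right)} \right)} - -64\right) o{\left(16 \right)} = \left(-48 - -102\right) + \left(6 - -64\right) 16 \left(-20 + 16\right) = \left(-48 + 102\right) + \left(6 + 64\right) 16 \left(-4\right) = 54 + 70 \left(-64\right) = 54 - 4480 = -4426$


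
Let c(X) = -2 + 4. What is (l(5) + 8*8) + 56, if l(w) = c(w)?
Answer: 122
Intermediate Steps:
c(X) = 2
l(w) = 2
(l(5) + 8*8) + 56 = (2 + 8*8) + 56 = (2 + 64) + 56 = 66 + 56 = 122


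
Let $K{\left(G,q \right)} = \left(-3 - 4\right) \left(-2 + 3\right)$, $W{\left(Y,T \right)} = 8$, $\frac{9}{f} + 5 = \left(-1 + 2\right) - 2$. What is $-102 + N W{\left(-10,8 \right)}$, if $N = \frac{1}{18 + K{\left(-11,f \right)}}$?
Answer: $- \frac{1114}{11} \approx -101.27$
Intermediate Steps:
$f = - \frac{3}{2}$ ($f = \frac{9}{-5 + \left(\left(-1 + 2\right) - 2\right)} = \frac{9}{-5 + \left(1 - 2\right)} = \frac{9}{-5 - 1} = \frac{9}{-6} = 9 \left(- \frac{1}{6}\right) = - \frac{3}{2} \approx -1.5$)
$K{\left(G,q \right)} = -7$ ($K{\left(G,q \right)} = \left(-7\right) 1 = -7$)
$N = \frac{1}{11}$ ($N = \frac{1}{18 - 7} = \frac{1}{11} \approx 0.090909$)
$-102 + N W{\left(-10,8 \right)} = -102 + \frac{1}{11} \cdot 8 = -102 + \frac{8}{11} = - \frac{1114}{11}$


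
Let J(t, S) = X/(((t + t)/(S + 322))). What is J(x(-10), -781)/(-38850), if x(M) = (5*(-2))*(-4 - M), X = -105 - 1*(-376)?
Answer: -13821/518000 ≈ -0.026681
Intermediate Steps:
X = 271 (X = -105 + 376 = 271)
x(M) = 40 + 10*M (x(M) = -10*(-4 - M) = 40 + 10*M)
J(t, S) = 271*(322 + S)/(2*t) (J(t, S) = 271/(((t + t)/(S + 322))) = 271/(((2*t)/(322 + S))) = 271/((2*t/(322 + S))) = 271*((322 + S)/(2*t)) = 271*(322 + S)/(2*t))
J(x(-10), -781)/(-38850) = (271*(322 - 781)/(2*(40 + 10*(-10))))/(-38850) = ((271/2)*(-459)/(40 - 100))*(-1/38850) = ((271/2)*(-459)/(-60))*(-1/38850) = ((271/2)*(-1/60)*(-459))*(-1/38850) = (41463/40)*(-1/38850) = -13821/518000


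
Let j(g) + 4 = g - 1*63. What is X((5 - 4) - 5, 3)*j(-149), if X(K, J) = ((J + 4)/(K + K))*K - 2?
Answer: -324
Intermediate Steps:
X(K, J) = J/2 (X(K, J) = ((4 + J)/((2*K)))*K - 2 = ((4 + J)*(1/(2*K)))*K - 2 = ((4 + J)/(2*K))*K - 2 = (2 + J/2) - 2 = J/2)
j(g) = -67 + g (j(g) = -4 + (g - 1*63) = -4 + (g - 63) = -4 + (-63 + g) = -67 + g)
X((5 - 4) - 5, 3)*j(-149) = ((½)*3)*(-67 - 149) = (3/2)*(-216) = -324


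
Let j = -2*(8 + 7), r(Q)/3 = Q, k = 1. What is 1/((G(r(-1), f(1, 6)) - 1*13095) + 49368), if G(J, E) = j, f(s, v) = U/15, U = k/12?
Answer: 1/36243 ≈ 2.7592e-5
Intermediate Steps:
r(Q) = 3*Q
U = 1/12 ≈ 0.083333
f(s, v) = 1/180 (f(s, v) = (1/12)/15 = (1/12)*(1/15) = 1/180)
j = -30 (j = -2*15 = -30)
G(J, E) = -30
1/((G(r(-1), f(1, 6)) - 1*13095) + 49368) = 1/((-30 - 1*13095) + 49368) = 1/((-30 - 13095) + 49368) = 1/(-13125 + 49368) = 1/36243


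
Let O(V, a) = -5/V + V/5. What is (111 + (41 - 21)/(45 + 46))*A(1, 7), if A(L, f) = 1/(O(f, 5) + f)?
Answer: 50605/3497 ≈ 14.471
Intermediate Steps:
O(V, a) = -5/V + V/5 (O(V, a) = -5/V + V*(⅕) = -5/V + V/5)
A(L, f) = 1/(-5/f + 6*f/5) (A(L, f) = 1/((-5/f + f/5) + f) = 1/(-5/f + 6*f/5))
(111 + (41 - 21)/(45 + 46))*A(1, 7) = (111 + (41 - 21)/(45 + 46))*(5*7/(-25 + 6*7²)) = (111 + 20/91)*(5*7/(-25 + 6*49)) = (111 + 20*(1/91))*(5*7/(-25 + 294)) = (111 + 20/91)*(5*7/269) = 10121*(5*7*(1/269))/91 = (10121/91)*(35/269) = 50605/3497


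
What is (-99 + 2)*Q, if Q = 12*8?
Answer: -9312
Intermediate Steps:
Q = 96
(-99 + 2)*Q = (-99 + 2)*96 = -97*96 = -9312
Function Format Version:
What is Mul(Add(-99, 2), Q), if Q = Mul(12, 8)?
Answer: -9312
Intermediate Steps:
Q = 96
Mul(Add(-99, 2), Q) = Mul(Add(-99, 2), 96) = Mul(-97, 96) = -9312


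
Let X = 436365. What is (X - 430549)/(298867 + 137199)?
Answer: 2908/218033 ≈ 0.013337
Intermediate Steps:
(X - 430549)/(298867 + 137199) = (436365 - 430549)/(298867 + 137199) = 5816/436066 = 5816*(1/436066) = 2908/218033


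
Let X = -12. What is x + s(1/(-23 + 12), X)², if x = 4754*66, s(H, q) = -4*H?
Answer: 37965460/121 ≈ 3.1376e+5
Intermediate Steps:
x = 313764
x + s(1/(-23 + 12), X)² = 313764 + (-4/(-23 + 12))² = 313764 + (-4/(-11))² = 313764 + (-4*(-1/11))² = 313764 + (4/11)² = 313764 + 16/121 = 37965460/121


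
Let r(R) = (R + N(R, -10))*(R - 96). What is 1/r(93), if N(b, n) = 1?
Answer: -1/282 ≈ -0.0035461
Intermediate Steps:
r(R) = (1 + R)*(-96 + R) (r(R) = (R + 1)*(R - 96) = (1 + R)*(-96 + R))
1/r(93) = 1/(-96 + 93**2 - 95*93) = 1/(-96 + 8649 - 8835) = 1/(-282) = -1/282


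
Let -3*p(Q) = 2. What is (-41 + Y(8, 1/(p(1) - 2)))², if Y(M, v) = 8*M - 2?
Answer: 441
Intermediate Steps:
p(Q) = -⅔ (p(Q) = -⅓*2 = -⅔)
Y(M, v) = -2 + 8*M
(-41 + Y(8, 1/(p(1) - 2)))² = (-41 + (-2 + 8*8))² = (-41 + (-2 + 64))² = (-41 + 62)² = 21² = 441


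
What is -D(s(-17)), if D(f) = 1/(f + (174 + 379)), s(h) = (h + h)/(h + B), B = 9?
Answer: -4/2229 ≈ -0.0017945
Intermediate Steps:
s(h) = 2*h/(9 + h) (s(h) = (h + h)/(h + 9) = (2*h)/(9 + h) = 2*h/(9 + h))
D(f) = 1/(553 + f) (D(f) = 1/(f + 553) = 1/(553 + f))
-D(s(-17)) = -1/(553 + 2*(-17)/(9 - 17)) = -1/(553 + 2*(-17)/(-8)) = -1/(553 + 2*(-17)*(-1/8)) = -1/(553 + 17/4) = -1/2229/4 = -1*4/2229 = -4/2229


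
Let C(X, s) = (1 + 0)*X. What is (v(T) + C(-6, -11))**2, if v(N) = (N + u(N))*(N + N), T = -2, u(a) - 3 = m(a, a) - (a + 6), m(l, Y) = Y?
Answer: 196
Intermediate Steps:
C(X, s) = X (C(X, s) = 1*X = X)
u(a) = -3 (u(a) = 3 + (a - (a + 6)) = 3 + (a - (6 + a)) = 3 + (a + (-6 - a)) = 3 - 6 = -3)
v(N) = 2*N*(-3 + N) (v(N) = (N - 3)*(N + N) = (-3 + N)*(2*N) = 2*N*(-3 + N))
(v(T) + C(-6, -11))**2 = (2*(-2)*(-3 - 2) - 6)**2 = (2*(-2)*(-5) - 6)**2 = (20 - 6)**2 = 14**2 = 196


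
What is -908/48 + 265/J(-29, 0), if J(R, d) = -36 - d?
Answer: -473/18 ≈ -26.278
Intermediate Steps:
-908/48 + 265/J(-29, 0) = -908/48 + 265/(-36 - 1*0) = -908*1/48 + 265/(-36 + 0) = -227/12 + 265/(-36) = -227/12 + 265*(-1/36) = -227/12 - 265/36 = -473/18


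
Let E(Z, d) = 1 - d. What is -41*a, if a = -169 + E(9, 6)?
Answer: 7134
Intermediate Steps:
a = -174 (a = -169 + (1 - 1*6) = -169 + (1 - 6) = -169 - 5 = -174)
-41*a = -41*(-174) = 7134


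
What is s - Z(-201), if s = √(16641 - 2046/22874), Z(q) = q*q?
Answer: -40401 + √2176713789078/11437 ≈ -40272.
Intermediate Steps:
Z(q) = q²
s = √2176713789078/11437 (s = √(16641 - 2046*1/22874) = √(16641 - 1023/11437) = √(190322094/11437) = √2176713789078/11437 ≈ 129.00)
s - Z(-201) = √2176713789078/11437 - 1*(-201)² = √2176713789078/11437 - 1*40401 = √2176713789078/11437 - 40401 = -40401 + √2176713789078/11437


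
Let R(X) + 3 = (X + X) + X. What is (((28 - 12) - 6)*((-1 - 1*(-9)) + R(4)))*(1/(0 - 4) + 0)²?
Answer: 85/8 ≈ 10.625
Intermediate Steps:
R(X) = -3 + 3*X (R(X) = -3 + ((X + X) + X) = -3 + (2*X + X) = -3 + 3*X)
(((28 - 12) - 6)*((-1 - 1*(-9)) + R(4)))*(1/(0 - 4) + 0)² = (((28 - 12) - 6)*((-1 - 1*(-9)) + (-3 + 3*4)))*(1/(0 - 4) + 0)² = ((16 - 6)*((-1 + 9) + (-3 + 12)))*(1/(-4) + 0)² = (10*(8 + 9))*(-¼ + 0)² = (10*17)*(-¼)² = 170*(1/16) = 85/8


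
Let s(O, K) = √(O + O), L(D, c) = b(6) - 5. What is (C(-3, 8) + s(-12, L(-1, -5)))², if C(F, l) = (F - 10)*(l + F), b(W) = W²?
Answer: 4201 - 260*I*√6 ≈ 4201.0 - 636.87*I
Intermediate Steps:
L(D, c) = 31 (L(D, c) = 6² - 5 = 36 - 5 = 31)
s(O, K) = √2*√O (s(O, K) = √(2*O) = √2*√O)
C(F, l) = (-10 + F)*(F + l)
(C(-3, 8) + s(-12, L(-1, -5)))² = (((-3)² - 10*(-3) - 10*8 - 3*8) + √2*√(-12))² = ((9 + 30 - 80 - 24) + √2*(2*I*√3))² = (-65 + 2*I*√6)²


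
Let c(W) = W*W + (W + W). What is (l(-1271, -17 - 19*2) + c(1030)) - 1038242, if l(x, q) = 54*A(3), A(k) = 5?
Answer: 24988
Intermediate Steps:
c(W) = W**2 + 2*W
l(x, q) = 270 (l(x, q) = 54*5 = 270)
(l(-1271, -17 - 19*2) + c(1030)) - 1038242 = (270 + 1030*(2 + 1030)) - 1038242 = (270 + 1030*1032) - 1038242 = (270 + 1062960) - 1038242 = 1063230 - 1038242 = 24988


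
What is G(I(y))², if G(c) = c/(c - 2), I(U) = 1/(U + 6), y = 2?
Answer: 1/225 ≈ 0.0044444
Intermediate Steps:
I(U) = 1/(6 + U)
G(c) = c/(-2 + c)
G(I(y))² = (1/((6 + 2)*(-2 + 1/(6 + 2))))² = (1/(8*(-2 + 1/8)))² = (1/(8*(-2 + ⅛)))² = (1/(8*(-15/8)))² = ((⅛)*(-8/15))² = (-1/15)² = 1/225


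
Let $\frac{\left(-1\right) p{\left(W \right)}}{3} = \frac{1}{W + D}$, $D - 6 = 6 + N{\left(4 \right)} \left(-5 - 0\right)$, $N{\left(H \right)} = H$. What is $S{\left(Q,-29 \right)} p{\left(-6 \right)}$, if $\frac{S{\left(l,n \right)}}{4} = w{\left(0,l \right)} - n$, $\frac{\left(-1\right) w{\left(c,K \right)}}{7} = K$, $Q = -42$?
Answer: $\frac{1938}{7} \approx 276.86$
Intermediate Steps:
$D = -8$ ($D = 6 + \left(6 + 4 \left(-5 - 0\right)\right) = 6 + \left(6 + 4 \left(-5 + 0\right)\right) = 6 + \left(6 + 4 \left(-5\right)\right) = 6 + \left(6 - 20\right) = 6 - 14 = -8$)
$w{\left(c,K \right)} = - 7 K$
$S{\left(l,n \right)} = - 28 l - 4 n$ ($S{\left(l,n \right)} = 4 \left(- 7 l - n\right) = 4 \left(- n - 7 l\right) = - 28 l - 4 n$)
$p{\left(W \right)} = - \frac{3}{-8 + W}$ ($p{\left(W \right)} = - \frac{3}{W - 8} = - \frac{3}{-8 + W}$)
$S{\left(Q,-29 \right)} p{\left(-6 \right)} = \left(\left(-28\right) \left(-42\right) - -116\right) \left(- \frac{3}{-8 - 6}\right) = \left(1176 + 116\right) \left(- \frac{3}{-14}\right) = 1292 \left(\left(-3\right) \left(- \frac{1}{14}\right)\right) = 1292 \cdot \frac{3}{14} = \frac{1938}{7}$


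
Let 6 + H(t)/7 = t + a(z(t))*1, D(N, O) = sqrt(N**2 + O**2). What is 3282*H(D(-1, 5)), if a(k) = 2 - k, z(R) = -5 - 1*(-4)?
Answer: -68922 + 22974*sqrt(26) ≈ 48223.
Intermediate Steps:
z(R) = -1 (z(R) = -5 + 4 = -1)
H(t) = -21 + 7*t (H(t) = -42 + 7*(t + (2 - 1*(-1))*1) = -42 + 7*(t + (2 + 1)*1) = -42 + 7*(t + 3*1) = -42 + 7*(t + 3) = -42 + 7*(3 + t) = -42 + (21 + 7*t) = -21 + 7*t)
3282*H(D(-1, 5)) = 3282*(-21 + 7*sqrt((-1)**2 + 5**2)) = 3282*(-21 + 7*sqrt(1 + 25)) = 3282*(-21 + 7*sqrt(26)) = -68922 + 22974*sqrt(26)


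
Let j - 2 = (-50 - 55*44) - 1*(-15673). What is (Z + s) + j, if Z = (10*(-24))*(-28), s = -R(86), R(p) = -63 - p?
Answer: 20074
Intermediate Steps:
j = 13205 (j = 2 + ((-50 - 55*44) - 1*(-15673)) = 2 + ((-50 - 2420) + 15673) = 2 + (-2470 + 15673) = 2 + 13203 = 13205)
s = 149 (s = -(-63 - 1*86) = -(-63 - 86) = -1*(-149) = 149)
Z = 6720 (Z = -240*(-28) = 6720)
(Z + s) + j = (6720 + 149) + 13205 = 6869 + 13205 = 20074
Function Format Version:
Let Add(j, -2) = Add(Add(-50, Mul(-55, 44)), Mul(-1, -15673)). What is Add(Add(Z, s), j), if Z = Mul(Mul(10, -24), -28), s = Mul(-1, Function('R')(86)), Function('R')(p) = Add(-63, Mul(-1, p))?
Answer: 20074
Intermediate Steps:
j = 13205 (j = Add(2, Add(Add(-50, Mul(-55, 44)), Mul(-1, -15673))) = Add(2, Add(Add(-50, -2420), 15673)) = Add(2, Add(-2470, 15673)) = Add(2, 13203) = 13205)
s = 149 (s = Mul(-1, Add(-63, Mul(-1, 86))) = Mul(-1, Add(-63, -86)) = Mul(-1, -149) = 149)
Z = 6720 (Z = Mul(-240, -28) = 6720)
Add(Add(Z, s), j) = Add(Add(6720, 149), 13205) = Add(6869, 13205) = 20074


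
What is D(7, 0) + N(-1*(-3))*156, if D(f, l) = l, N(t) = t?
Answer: 468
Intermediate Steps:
D(7, 0) + N(-1*(-3))*156 = 0 - 1*(-3)*156 = 0 + 3*156 = 0 + 468 = 468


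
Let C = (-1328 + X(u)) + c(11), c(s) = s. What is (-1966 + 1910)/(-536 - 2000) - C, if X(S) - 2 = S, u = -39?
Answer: 429225/317 ≈ 1354.0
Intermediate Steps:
X(S) = 2 + S
C = -1354 (C = (-1328 + (2 - 39)) + 11 = (-1328 - 37) + 11 = -1365 + 11 = -1354)
(-1966 + 1910)/(-536 - 2000) - C = (-1966 + 1910)/(-536 - 2000) - 1*(-1354) = -56/(-2536) + 1354 = -56*(-1/2536) + 1354 = 7/317 + 1354 = 429225/317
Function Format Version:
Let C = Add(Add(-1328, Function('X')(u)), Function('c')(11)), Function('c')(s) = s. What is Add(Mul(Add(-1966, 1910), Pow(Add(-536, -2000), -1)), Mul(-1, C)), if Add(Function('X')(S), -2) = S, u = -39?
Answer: Rational(429225, 317) ≈ 1354.0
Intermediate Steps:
Function('X')(S) = Add(2, S)
C = -1354 (C = Add(Add(-1328, Add(2, -39)), 11) = Add(Add(-1328, -37), 11) = Add(-1365, 11) = -1354)
Add(Mul(Add(-1966, 1910), Pow(Add(-536, -2000), -1)), Mul(-1, C)) = Add(Mul(Add(-1966, 1910), Pow(Add(-536, -2000), -1)), Mul(-1, -1354)) = Add(Mul(-56, Pow(-2536, -1)), 1354) = Add(Mul(-56, Rational(-1, 2536)), 1354) = Add(Rational(7, 317), 1354) = Rational(429225, 317)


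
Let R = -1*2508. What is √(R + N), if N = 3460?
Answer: 2*√238 ≈ 30.854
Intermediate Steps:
R = -2508
√(R + N) = √(-2508 + 3460) = √952 = 2*√238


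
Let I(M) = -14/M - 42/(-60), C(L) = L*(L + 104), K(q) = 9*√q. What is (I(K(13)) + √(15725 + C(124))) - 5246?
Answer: -52453/10 + √43997 - 14*√13/117 ≈ -5036.0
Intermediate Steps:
C(L) = L*(104 + L)
I(M) = 7/10 - 14/M (I(M) = -14/M - 42*(-1/60) = -14/M + 7/10 = 7/10 - 14/M)
(I(K(13)) + √(15725 + C(124))) - 5246 = ((7/10 - 14*√13/117) + √(15725 + 124*(104 + 124))) - 5246 = ((7/10 - 14*√13/117) + √(15725 + 124*228)) - 5246 = ((7/10 - 14*√13/117) + √(15725 + 28272)) - 5246 = ((7/10 - 14*√13/117) + √43997) - 5246 = (7/10 + √43997 - 14*√13/117) - 5246 = -52453/10 + √43997 - 14*√13/117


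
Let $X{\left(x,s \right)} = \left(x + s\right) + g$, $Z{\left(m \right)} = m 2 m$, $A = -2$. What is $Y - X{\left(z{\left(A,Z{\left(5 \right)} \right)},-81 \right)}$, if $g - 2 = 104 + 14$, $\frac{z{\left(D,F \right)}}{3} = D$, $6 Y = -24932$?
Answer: $- \frac{12565}{3} \approx -4188.3$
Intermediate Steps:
$Y = - \frac{12466}{3}$ ($Y = \frac{1}{6} \left(-24932\right) = - \frac{12466}{3} \approx -4155.3$)
$Z{\left(m \right)} = 2 m^{2}$ ($Z{\left(m \right)} = 2 m m = 2 m^{2}$)
$z{\left(D,F \right)} = 3 D$
$g = 120$ ($g = 2 + \left(104 + 14\right) = 2 + 118 = 120$)
$X{\left(x,s \right)} = 120 + s + x$ ($X{\left(x,s \right)} = \left(x + s\right) + 120 = \left(s + x\right) + 120 = 120 + s + x$)
$Y - X{\left(z{\left(A,Z{\left(5 \right)} \right)},-81 \right)} = - \frac{12466}{3} - \left(120 - 81 + 3 \left(-2\right)\right) = - \frac{12466}{3} - \left(120 - 81 - 6\right) = - \frac{12466}{3} - 33 = - \frac{12565}{3}$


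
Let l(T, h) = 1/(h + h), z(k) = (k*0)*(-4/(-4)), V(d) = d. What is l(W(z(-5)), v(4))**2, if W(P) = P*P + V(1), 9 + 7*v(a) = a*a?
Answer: 1/4 ≈ 0.25000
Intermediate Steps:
v(a) = -9/7 + a**2/7 (v(a) = -9/7 + (a*a)/7 = -9/7 + a**2/7)
z(k) = 0 (z(k) = 0*(-4*(-1/4)) = 0*1 = 0)
W(P) = 1 + P**2 (W(P) = P*P + 1 = P**2 + 1 = 1 + P**2)
l(T, h) = 1/(2*h)
l(W(z(-5)), v(4))**2 = (1/(2*(-9/7 + (1/7)*4**2)))**2 = (1/(2*(-9/7 + (1/7)*16)))**2 = (1/(2*(-9/7 + 16/7)))**2 = ((1/2)/1)**2 = ((1/2)*1)**2 = (1/2)**2 = 1/4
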